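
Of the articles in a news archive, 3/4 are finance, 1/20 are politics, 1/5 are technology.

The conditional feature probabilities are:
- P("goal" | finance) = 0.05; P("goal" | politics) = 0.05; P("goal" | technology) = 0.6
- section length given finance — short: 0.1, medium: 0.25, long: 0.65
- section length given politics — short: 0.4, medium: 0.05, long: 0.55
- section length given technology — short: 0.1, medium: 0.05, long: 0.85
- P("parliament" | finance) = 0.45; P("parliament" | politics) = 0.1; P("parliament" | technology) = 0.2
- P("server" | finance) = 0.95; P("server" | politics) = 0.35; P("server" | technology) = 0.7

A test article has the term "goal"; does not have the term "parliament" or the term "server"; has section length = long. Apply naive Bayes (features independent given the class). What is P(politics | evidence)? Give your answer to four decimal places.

finance: 0.75 × 0.05 × 0.65 × (1−0.45) × (1−0.95) = 0.0006703125
politics: 0.05 × 0.05 × 0.55 × (1−0.1) × (1−0.35) = 0.000804375
technology: 0.2 × 0.6 × 0.85 × (1−0.2) × (1−0.7) = 0.02448
P(politics | x) = 0.000804375 / 0.0259546875 ≈ 0.0310

0.0310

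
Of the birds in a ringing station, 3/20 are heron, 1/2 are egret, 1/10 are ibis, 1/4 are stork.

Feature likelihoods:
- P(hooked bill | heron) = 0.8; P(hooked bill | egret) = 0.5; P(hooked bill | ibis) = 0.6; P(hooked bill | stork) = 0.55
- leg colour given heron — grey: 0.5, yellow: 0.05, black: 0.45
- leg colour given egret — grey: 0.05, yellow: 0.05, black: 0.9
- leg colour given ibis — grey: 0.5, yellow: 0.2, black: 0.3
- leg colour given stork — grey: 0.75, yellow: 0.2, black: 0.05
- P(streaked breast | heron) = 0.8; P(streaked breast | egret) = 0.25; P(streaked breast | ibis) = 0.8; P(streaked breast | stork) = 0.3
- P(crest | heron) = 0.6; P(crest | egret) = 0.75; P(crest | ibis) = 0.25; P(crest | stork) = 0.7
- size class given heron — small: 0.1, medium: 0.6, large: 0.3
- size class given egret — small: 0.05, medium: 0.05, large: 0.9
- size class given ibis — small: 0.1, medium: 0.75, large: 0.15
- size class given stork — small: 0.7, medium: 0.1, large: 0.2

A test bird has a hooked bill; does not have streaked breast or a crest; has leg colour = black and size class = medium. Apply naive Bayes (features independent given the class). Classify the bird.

heron

heron: 0.15 × 0.8 × 0.45 × (1−0.8) × (1−0.6) × 0.6 = 0.002592
egret: 0.5 × 0.5 × 0.9 × (1−0.25) × (1−0.75) × 0.05 = 0.002109375
ibis: 0.1 × 0.6 × 0.3 × (1−0.8) × (1−0.25) × 0.75 = 0.002025
stork: 0.25 × 0.55 × 0.05 × (1−0.3) × (1−0.7) × 0.1 = 0.000144375
Highest score → heron.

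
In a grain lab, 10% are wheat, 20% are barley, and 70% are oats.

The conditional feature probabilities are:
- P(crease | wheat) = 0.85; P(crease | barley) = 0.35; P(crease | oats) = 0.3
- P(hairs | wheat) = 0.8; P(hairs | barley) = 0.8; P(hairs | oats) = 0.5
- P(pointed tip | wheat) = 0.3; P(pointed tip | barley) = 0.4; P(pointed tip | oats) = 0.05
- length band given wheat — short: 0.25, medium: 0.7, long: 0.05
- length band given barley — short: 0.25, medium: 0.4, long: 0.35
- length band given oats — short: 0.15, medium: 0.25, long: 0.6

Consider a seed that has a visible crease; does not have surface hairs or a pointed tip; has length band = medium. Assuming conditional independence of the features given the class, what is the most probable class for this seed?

oats

wheat: 0.1 × 0.85 × (1−0.8) × (1−0.3) × 0.7 = 0.00833
barley: 0.2 × 0.35 × (1−0.8) × (1−0.4) × 0.4 = 0.00336
oats: 0.7 × 0.3 × (1−0.5) × (1−0.05) × 0.25 = 0.0249375
Highest score → oats.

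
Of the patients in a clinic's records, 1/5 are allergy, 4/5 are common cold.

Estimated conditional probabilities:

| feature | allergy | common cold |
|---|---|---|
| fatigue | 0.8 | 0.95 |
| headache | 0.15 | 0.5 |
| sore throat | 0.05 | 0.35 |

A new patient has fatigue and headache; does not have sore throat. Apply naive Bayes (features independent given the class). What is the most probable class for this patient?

allergy: 0.2 × 0.8 × 0.15 × (1−0.05) = 0.0228
common cold: 0.8 × 0.95 × 0.5 × (1−0.35) = 0.247
Highest score → common cold.

common cold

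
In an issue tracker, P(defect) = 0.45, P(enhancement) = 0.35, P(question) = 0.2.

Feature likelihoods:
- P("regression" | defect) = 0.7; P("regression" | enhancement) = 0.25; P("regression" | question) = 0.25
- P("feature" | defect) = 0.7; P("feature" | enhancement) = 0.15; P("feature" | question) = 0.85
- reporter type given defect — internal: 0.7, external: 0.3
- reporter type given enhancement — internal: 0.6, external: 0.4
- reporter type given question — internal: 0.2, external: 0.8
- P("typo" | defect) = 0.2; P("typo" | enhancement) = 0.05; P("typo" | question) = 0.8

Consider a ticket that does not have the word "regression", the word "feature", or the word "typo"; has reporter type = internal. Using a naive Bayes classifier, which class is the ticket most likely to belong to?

defect: 0.45 × (1−0.7) × (1−0.7) × 0.7 × (1−0.2) = 0.02268
enhancement: 0.35 × (1−0.25) × (1−0.15) × 0.6 × (1−0.05) = 0.12718125
question: 0.2 × (1−0.25) × (1−0.85) × 0.2 × (1−0.8) = 0.0009
Highest score → enhancement.

enhancement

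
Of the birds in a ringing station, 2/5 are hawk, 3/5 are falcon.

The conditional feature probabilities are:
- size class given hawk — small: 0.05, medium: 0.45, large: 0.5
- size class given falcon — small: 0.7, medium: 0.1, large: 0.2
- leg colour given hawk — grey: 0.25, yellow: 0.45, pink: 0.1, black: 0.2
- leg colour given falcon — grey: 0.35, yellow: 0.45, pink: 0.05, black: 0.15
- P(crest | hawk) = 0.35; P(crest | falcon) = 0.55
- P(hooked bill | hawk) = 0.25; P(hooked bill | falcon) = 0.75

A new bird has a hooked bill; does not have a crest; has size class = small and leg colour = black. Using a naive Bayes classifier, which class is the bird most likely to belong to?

falcon

hawk: 0.4 × 0.05 × 0.2 × (1−0.35) × 0.25 = 0.00065
falcon: 0.6 × 0.7 × 0.15 × (1−0.55) × 0.75 = 0.0212625
Highest score → falcon.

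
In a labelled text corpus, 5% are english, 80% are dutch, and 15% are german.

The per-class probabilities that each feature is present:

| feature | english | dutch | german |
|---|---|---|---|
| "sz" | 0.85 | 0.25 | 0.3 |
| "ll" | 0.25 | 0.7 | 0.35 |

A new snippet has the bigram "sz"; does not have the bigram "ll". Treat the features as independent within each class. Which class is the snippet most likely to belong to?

english: 0.05 × 0.85 × (1−0.25) = 0.031875
dutch: 0.8 × 0.25 × (1−0.7) = 0.06
german: 0.15 × 0.3 × (1−0.35) = 0.02925
Highest score → dutch.

dutch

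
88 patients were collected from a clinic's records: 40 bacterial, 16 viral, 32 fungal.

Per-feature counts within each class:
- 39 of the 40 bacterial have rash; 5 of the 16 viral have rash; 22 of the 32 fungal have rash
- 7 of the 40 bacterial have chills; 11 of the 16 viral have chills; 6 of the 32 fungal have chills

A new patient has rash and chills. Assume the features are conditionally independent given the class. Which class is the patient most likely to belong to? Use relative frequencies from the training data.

bacterial

bacterial: (40/88) × (39/40) × (7/40) ≈ 0.0775568
viral: (16/88) × (5/16) × (11/16) = 0.0390625
fungal: (32/88) × (22/32) × (6/32) = 0.046875
Highest score → bacterial.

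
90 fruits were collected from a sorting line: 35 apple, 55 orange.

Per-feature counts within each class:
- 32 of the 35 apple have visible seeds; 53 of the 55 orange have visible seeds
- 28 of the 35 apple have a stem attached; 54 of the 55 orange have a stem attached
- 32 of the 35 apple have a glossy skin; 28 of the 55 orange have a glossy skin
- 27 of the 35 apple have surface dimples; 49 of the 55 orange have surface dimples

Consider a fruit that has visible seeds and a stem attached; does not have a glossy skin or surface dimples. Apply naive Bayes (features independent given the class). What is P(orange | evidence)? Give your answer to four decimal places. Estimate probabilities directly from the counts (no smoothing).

apple: (35/90) × (32/35) × (28/35) × (3/35) × (8/35) ≈ 0.00557279
orange: (55/90) × (53/55) × (54/55) × (27/55) × (6/55) ≈ 0.0309638
P(orange | x) = 0.0309638 / 0.03653659 ≈ 0.8475

0.8475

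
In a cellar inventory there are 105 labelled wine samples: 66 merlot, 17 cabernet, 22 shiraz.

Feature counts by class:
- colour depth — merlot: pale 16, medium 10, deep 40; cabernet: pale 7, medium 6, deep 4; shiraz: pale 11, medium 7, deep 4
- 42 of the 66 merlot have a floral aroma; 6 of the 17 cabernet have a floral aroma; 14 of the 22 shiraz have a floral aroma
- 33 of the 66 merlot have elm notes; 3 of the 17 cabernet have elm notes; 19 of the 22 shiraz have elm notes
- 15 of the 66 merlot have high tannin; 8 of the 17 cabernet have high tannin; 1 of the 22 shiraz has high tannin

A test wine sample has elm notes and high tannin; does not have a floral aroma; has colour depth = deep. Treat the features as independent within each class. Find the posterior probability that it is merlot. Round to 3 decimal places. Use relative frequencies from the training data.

merlot: (66/105) × (40/66) × (24/66) × (33/66) × (15/66) ≈ 0.0157418
cabernet: (17/105) × (4/17) × (11/17) × (3/17) × (8/17) ≈ 0.00204705
shiraz: (22/105) × (4/22) × (8/22) × (19/22) × (1/22) ≈ 0.000543809
P(merlot | x) = 0.0157418 / 0.018332659 ≈ 0.859

0.859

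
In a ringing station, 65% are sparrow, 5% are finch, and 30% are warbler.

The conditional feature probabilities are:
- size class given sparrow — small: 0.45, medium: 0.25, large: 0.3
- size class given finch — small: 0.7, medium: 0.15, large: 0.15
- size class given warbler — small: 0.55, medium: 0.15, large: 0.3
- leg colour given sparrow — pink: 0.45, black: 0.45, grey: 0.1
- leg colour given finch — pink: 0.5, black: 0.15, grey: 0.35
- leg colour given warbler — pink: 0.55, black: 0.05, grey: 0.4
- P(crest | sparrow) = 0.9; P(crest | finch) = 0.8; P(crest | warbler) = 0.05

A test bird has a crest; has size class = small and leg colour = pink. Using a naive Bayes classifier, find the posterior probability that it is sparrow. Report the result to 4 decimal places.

sparrow: 0.65 × 0.45 × 0.45 × 0.9 = 0.1184625
finch: 0.05 × 0.7 × 0.5 × 0.8 = 0.014
warbler: 0.3 × 0.55 × 0.55 × 0.05 = 0.0045375
P(sparrow | x) = 0.1184625 / 0.137 ≈ 0.8647

0.8647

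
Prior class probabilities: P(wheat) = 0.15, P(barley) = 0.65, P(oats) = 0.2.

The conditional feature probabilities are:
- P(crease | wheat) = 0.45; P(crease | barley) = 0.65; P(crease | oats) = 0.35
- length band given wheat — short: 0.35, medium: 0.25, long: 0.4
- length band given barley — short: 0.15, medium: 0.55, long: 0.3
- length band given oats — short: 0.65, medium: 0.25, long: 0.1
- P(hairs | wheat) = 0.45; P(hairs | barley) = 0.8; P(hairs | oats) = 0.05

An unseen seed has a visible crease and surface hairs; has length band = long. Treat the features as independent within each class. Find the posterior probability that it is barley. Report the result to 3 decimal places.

wheat: 0.15 × 0.45 × 0.4 × 0.45 = 0.01215
barley: 0.65 × 0.65 × 0.3 × 0.8 = 0.1014
oats: 0.2 × 0.35 × 0.1 × 0.05 = 0.00035
P(barley | x) = 0.1014 / 0.1139 ≈ 0.890

0.890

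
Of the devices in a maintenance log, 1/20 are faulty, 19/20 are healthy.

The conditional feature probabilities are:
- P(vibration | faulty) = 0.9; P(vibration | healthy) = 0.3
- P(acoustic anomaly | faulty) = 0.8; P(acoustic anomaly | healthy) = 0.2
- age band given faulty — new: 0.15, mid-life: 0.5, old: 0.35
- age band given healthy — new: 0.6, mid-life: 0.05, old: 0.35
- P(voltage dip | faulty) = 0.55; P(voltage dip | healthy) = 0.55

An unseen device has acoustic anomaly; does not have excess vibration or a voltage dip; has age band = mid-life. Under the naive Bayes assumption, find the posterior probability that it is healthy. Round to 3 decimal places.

faulty: 0.05 × (1−0.9) × 0.8 × 0.5 × (1−0.55) = 0.0009
healthy: 0.95 × (1−0.3) × 0.2 × 0.05 × (1−0.55) = 0.0029925
P(healthy | x) = 0.0029925 / 0.0038925 ≈ 0.769

0.769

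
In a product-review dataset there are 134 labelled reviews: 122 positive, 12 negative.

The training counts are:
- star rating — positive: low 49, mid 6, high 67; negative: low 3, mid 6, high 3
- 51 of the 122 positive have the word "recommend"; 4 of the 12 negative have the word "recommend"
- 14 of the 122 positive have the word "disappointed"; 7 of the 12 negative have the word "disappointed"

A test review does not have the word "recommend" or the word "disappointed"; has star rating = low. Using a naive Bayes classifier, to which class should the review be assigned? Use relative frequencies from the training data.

positive

positive: (122/134) × (49/122) × (71/122) × (108/122) ≈ 0.188388
negative: (12/134) × (3/12) × (8/12) × (5/12) ≈ 0.00621891
Highest score → positive.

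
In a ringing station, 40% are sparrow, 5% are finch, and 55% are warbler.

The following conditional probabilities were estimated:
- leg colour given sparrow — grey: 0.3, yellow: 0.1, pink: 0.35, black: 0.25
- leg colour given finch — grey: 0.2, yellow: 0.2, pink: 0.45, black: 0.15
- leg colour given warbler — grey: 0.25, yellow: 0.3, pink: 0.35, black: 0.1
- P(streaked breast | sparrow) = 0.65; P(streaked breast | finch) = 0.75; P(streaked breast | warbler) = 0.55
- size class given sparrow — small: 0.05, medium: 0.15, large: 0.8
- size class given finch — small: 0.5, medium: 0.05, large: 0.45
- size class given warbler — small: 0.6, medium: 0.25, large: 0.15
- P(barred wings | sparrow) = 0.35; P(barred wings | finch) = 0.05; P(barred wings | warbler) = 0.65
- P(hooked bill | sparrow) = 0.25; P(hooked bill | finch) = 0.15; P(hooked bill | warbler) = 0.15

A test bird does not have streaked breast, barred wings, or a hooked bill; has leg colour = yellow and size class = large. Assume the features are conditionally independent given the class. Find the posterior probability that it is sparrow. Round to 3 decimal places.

0.564

sparrow: 0.4 × 0.1 × (1−0.65) × 0.8 × (1−0.35) × (1−0.25) = 0.00546
finch: 0.05 × 0.2 × (1−0.75) × 0.45 × (1−0.05) × (1−0.15) = 0.0009084375
warbler: 0.55 × 0.3 × (1−0.55) × 0.15 × (1−0.65) × (1−0.15) = 0.00331340625
P(sparrow | x) = 0.00546 / 0.00968184375 ≈ 0.564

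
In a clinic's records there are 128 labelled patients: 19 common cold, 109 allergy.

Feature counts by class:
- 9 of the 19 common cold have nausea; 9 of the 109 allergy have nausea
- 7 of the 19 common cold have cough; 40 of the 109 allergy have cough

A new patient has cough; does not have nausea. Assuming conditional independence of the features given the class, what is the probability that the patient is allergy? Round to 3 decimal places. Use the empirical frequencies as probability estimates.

common cold: (19/128) × (10/19) × (7/19) ≈ 0.0287829
allergy: (109/128) × (100/109) × (40/109) ≈ 0.286697
P(allergy | x) = 0.286697 / 0.3154799 ≈ 0.909

0.909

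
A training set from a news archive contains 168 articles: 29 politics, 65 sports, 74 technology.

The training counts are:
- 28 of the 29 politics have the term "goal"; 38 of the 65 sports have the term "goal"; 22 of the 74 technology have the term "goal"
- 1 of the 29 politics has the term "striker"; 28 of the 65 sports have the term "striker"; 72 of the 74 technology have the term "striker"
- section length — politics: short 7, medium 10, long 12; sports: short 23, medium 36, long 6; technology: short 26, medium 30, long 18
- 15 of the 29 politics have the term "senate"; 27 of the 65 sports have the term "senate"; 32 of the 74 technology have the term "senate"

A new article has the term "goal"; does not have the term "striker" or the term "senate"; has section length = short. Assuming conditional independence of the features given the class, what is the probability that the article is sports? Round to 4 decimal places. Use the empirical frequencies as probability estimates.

0.5779

politics: (29/168) × (28/29) × (28/29) × (7/29) × (14/29) ≈ 0.0187516
sports: (65/168) × (38/65) × (37/65) × (23/65) × (38/65) ≈ 0.0266347
technology: (74/168) × (22/74) × (2/74) × (26/74) × (42/74) ≈ 0.000705782
P(sports | x) = 0.0266347 / 0.046092082 ≈ 0.5779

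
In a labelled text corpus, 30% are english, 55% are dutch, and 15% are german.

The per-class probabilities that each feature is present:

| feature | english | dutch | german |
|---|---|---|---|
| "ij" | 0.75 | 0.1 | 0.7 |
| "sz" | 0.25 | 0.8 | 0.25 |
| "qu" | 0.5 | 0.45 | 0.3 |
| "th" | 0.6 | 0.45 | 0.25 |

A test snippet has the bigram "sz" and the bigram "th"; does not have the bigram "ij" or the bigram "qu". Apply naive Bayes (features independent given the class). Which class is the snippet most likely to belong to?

dutch

english: 0.3 × (1−0.75) × 0.25 × (1−0.5) × 0.6 = 0.005625
dutch: 0.55 × (1−0.1) × 0.8 × (1−0.45) × 0.45 = 0.09801
german: 0.15 × (1−0.7) × 0.25 × (1−0.3) × 0.25 = 0.00196875
Highest score → dutch.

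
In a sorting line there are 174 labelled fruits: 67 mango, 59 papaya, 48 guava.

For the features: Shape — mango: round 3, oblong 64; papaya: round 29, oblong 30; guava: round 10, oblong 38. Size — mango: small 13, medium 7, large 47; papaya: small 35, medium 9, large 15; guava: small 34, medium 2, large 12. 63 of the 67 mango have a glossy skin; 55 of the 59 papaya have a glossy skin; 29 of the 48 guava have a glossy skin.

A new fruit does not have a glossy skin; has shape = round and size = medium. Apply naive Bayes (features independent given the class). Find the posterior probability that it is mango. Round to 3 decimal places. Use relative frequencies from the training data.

mango: (67/174) × (3/67) × (7/67) × (4/67) ≈ 0.000107543
papaya: (59/174) × (29/59) × (9/59) × (4/59) ≈ 0.00172364
guava: (48/174) × (10/48) × (2/48) × (19/48) ≈ 0.000947877
P(mango | x) = 0.000107543 / 0.00277906 ≈ 0.039

0.039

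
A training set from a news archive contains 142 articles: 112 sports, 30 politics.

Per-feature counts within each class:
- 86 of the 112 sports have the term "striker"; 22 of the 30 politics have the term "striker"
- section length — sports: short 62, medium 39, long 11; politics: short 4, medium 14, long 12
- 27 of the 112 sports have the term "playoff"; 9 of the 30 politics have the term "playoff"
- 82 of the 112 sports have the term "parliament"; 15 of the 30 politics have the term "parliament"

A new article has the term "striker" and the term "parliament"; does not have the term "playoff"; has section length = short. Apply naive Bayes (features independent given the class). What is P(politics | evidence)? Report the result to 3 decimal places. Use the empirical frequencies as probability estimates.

sports: (112/142) × (86/112) × (62/112) × (85/112) × (82/112) ≈ 0.186286
politics: (30/142) × (22/30) × (4/30) × (21/30) × (15/30) ≈ 0.00723005
P(politics | x) = 0.00723005 / 0.19351605 ≈ 0.037

0.037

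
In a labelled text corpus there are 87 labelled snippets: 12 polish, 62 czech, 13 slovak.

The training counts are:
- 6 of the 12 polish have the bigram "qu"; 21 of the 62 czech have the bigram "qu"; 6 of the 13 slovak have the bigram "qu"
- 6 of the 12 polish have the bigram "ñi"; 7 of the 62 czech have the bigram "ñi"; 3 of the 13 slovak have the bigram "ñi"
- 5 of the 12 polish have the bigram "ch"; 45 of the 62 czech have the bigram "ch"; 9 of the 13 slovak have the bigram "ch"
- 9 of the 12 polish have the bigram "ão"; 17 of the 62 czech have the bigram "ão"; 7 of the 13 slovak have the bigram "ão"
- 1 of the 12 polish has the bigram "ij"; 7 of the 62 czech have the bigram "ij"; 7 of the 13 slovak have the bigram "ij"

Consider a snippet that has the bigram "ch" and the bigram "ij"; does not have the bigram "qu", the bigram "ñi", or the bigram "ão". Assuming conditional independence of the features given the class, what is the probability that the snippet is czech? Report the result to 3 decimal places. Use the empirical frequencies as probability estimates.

0.694

polish: (12/87) × (6/12) × (6/12) × (5/12) × (3/12) × (1/12) ≈ 0.00029933
czech: (62/87) × (41/62) × (55/62) × (45/62) × (45/62) × (7/62) ≈ 0.0248647
slovak: (13/87) × (7/13) × (10/13) × (9/13) × (6/13) × (7/13) ≈ 0.0106487
P(czech | x) = 0.0248647 / 0.03581273 ≈ 0.694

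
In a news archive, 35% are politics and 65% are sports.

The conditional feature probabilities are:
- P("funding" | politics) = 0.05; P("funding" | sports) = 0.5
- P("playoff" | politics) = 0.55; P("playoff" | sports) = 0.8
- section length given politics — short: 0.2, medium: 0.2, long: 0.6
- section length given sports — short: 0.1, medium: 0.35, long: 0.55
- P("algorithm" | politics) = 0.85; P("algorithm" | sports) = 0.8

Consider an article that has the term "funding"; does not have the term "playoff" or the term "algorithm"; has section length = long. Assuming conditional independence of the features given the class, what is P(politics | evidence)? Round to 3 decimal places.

0.090

politics: 0.35 × 0.05 × (1−0.55) × 0.6 × (1−0.85) = 0.00070875
sports: 0.65 × 0.5 × (1−0.8) × 0.55 × (1−0.8) = 0.00715
P(politics | x) = 0.00070875 / 0.00785875 ≈ 0.090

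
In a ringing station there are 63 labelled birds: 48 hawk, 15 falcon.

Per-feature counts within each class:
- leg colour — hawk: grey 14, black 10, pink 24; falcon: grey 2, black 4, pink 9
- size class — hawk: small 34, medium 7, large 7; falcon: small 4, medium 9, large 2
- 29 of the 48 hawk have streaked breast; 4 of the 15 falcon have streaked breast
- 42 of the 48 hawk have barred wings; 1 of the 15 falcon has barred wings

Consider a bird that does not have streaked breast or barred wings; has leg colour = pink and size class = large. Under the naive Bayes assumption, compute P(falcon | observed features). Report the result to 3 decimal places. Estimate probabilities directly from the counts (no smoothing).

hawk: (48/63) × (24/48) × (7/48) × (19/48) × (6/48) ≈ 0.00274884
falcon: (15/63) × (9/15) × (2/15) × (11/15) × (14/15) ≈ 0.013037
P(falcon | x) = 0.013037 / 0.01578584 ≈ 0.826

0.826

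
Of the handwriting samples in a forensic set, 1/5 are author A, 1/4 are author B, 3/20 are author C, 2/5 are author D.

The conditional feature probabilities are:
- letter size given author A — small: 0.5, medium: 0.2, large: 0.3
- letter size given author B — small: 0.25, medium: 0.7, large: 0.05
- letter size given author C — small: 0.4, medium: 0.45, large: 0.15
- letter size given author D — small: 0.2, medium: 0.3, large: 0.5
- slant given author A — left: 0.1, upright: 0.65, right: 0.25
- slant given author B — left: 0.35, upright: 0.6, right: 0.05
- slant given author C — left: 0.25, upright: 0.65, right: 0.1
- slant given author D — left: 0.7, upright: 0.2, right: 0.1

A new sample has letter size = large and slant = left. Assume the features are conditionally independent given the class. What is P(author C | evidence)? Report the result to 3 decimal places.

author A: 0.2 × 0.3 × 0.1 = 0.006
author B: 0.25 × 0.05 × 0.35 = 0.004375
author C: 0.15 × 0.15 × 0.25 = 0.005625
author D: 0.4 × 0.5 × 0.7 = 0.14
P(author C | x) = 0.005625 / 0.156 ≈ 0.036

0.036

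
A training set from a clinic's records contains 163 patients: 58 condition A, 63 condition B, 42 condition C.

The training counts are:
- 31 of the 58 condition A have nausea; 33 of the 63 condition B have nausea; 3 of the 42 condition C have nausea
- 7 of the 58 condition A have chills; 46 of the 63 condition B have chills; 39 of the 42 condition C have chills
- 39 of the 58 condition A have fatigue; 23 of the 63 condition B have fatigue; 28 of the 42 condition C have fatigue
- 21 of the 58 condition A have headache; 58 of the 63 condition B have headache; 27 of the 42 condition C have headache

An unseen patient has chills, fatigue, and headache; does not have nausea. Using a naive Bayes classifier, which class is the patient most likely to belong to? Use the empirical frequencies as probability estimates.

condition A: (58/163) × (27/58) × (7/58) × (39/58) × (21/58) ≈ 0.00486714
condition B: (63/163) × (30/63) × (46/63) × (23/63) × (58/63) ≈ 0.0451675
condition C: (42/163) × (39/42) × (39/42) × (28/42) × (27/42) ≈ 0.0952172
Highest score → condition C.

condition C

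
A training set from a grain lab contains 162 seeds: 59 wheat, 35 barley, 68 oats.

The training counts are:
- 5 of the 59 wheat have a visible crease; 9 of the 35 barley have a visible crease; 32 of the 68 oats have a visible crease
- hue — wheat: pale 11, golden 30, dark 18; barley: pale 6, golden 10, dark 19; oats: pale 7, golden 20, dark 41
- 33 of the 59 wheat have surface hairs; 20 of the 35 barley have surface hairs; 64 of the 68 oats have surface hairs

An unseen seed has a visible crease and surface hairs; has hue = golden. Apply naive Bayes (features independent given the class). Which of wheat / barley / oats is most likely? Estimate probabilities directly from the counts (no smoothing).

wheat: (59/162) × (5/59) × (30/59) × (33/59) ≈ 0.00877781
barley: (35/162) × (9/35) × (10/35) × (20/35) ≈ 0.00907029
oats: (68/162) × (32/68) × (20/68) × (64/68) ≈ 0.0546798
Highest score → oats.

oats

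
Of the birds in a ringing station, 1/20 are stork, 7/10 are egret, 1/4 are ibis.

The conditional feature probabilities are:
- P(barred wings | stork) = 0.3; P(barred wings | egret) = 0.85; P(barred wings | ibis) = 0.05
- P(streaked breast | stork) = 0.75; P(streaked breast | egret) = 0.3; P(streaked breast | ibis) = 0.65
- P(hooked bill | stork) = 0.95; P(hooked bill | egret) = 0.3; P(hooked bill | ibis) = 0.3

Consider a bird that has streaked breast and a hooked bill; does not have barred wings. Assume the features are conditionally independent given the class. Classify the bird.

ibis

stork: 0.05 × (1−0.3) × 0.75 × 0.95 = 0.0249375
egret: 0.7 × (1−0.85) × 0.3 × 0.3 = 0.00945
ibis: 0.25 × (1−0.05) × 0.65 × 0.3 = 0.0463125
Highest score → ibis.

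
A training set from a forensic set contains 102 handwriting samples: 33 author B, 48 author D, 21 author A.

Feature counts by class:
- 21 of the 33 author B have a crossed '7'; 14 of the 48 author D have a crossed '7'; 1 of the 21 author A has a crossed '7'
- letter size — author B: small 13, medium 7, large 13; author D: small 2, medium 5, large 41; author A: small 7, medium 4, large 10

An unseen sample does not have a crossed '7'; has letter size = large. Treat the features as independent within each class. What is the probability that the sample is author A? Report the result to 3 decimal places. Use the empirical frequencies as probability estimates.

0.220

author B: (33/102) × (12/33) × (13/33) ≈ 0.0463458
author D: (48/102) × (34/48) × (41/48) ≈ 0.284722
author A: (21/102) × (20/21) × (10/21) ≈ 0.0933707
P(author A | x) = 0.0933707 / 0.4244385 ≈ 0.220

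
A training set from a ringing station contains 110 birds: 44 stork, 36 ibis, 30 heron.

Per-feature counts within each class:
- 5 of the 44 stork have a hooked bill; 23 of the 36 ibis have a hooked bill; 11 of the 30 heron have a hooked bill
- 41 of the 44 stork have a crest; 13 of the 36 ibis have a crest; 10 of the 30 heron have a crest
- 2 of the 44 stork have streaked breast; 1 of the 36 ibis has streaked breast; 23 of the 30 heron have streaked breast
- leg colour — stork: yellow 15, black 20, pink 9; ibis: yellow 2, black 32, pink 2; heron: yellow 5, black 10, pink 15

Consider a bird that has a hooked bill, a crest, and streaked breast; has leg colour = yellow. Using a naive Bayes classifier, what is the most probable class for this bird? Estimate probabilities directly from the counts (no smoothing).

stork: (44/110) × (5/44) × (41/44) × (2/44) × (15/44) ≈ 0.000656333
ibis: (36/110) × (23/36) × (13/36) × (1/36) × (2/36) ≈ 0.00011652
heron: (30/110) × (11/30) × (10/30) × (23/30) × (5/30) ≈ 0.00425926
Highest score → heron.

heron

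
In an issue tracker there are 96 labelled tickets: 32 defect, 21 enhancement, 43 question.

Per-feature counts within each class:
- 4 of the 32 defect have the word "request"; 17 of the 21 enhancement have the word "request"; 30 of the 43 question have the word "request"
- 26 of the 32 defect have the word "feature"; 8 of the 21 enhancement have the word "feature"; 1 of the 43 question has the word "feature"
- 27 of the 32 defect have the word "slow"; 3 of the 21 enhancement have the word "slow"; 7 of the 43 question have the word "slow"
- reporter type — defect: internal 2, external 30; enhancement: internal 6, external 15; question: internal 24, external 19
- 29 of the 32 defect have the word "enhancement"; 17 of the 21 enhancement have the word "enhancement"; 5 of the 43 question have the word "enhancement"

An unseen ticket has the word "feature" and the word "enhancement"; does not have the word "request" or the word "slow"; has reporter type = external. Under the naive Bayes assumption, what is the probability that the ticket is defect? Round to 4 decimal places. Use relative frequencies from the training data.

defect: (32/96) × (28/32) × (26/32) × (5/32) × (30/32) × (29/32) = 0.031459331512451171875
enhancement: (21/96) × (4/21) × (8/21) × (18/21) × (15/21) × (17/21) ≈ 0.00786709
question: (43/96) × (13/43) × (1/43) × (36/43) × (19/43) × (5/43) ≈ 0.000135464
P(defect | x) = 0.031459331512451171875 / 0.039461885512451171875 ≈ 0.7972

0.7972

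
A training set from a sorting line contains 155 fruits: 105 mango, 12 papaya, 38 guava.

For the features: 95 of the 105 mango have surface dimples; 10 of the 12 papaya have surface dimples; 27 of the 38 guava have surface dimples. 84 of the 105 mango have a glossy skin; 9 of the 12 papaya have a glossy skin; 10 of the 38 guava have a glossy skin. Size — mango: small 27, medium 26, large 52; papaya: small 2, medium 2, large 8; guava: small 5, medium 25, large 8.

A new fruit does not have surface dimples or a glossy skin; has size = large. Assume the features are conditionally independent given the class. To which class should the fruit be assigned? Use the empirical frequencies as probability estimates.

mango: (105/155) × (10/105) × (21/105) × (52/105) ≈ 0.00639017
papaya: (12/155) × (2/12) × (3/12) × (8/12) ≈ 0.00215054
guava: (38/155) × (11/38) × (28/38) × (8/38) ≈ 0.0110088
Highest score → guava.

guava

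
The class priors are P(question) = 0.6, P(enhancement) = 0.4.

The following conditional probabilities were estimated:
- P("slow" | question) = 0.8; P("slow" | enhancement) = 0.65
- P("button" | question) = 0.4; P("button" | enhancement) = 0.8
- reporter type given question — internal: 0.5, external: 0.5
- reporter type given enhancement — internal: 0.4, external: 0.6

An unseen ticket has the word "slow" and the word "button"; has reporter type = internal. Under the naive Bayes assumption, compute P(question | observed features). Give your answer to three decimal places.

question: 0.6 × 0.8 × 0.4 × 0.5 = 0.096
enhancement: 0.4 × 0.65 × 0.8 × 0.4 = 0.0832
P(question | x) = 0.096 / 0.1792 ≈ 0.536

0.536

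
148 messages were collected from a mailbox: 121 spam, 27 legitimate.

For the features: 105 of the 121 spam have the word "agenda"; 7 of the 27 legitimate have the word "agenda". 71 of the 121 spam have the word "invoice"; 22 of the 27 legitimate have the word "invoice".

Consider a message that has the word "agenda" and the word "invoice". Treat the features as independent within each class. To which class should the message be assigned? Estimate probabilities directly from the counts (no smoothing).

spam: (121/148) × (105/121) × (71/121) ≈ 0.416294
legitimate: (27/148) × (7/27) × (22/27) ≈ 0.0385385
Highest score → spam.

spam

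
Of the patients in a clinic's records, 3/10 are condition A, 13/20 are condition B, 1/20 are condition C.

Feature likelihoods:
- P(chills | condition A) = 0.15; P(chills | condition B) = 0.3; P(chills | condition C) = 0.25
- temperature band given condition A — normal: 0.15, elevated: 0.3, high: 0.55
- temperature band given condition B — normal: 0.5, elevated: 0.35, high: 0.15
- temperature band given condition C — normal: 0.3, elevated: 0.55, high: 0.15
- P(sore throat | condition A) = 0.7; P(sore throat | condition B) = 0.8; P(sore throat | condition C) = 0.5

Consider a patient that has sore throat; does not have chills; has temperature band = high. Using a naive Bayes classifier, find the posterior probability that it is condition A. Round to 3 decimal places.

0.631

condition A: 0.3 × (1−0.15) × 0.55 × 0.7 = 0.098175
condition B: 0.65 × (1−0.3) × 0.15 × 0.8 = 0.0546
condition C: 0.05 × (1−0.25) × 0.15 × 0.5 = 0.0028125
P(condition A | x) = 0.098175 / 0.1555875 ≈ 0.631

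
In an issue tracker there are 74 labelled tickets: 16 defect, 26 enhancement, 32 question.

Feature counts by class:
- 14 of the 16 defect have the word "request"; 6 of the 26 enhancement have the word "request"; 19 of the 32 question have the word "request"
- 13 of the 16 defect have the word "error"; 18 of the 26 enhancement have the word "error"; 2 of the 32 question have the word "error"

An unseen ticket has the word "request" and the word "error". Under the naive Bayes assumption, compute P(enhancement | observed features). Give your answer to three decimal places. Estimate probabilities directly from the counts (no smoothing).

defect: (16/74) × (14/16) × (13/16) ≈ 0.153716
enhancement: (26/74) × (6/26) × (18/26) ≈ 0.0561331
question: (32/74) × (19/32) × (2/32) ≈ 0.0160473
P(enhancement | x) = 0.0561331 / 0.2258964 ≈ 0.248

0.248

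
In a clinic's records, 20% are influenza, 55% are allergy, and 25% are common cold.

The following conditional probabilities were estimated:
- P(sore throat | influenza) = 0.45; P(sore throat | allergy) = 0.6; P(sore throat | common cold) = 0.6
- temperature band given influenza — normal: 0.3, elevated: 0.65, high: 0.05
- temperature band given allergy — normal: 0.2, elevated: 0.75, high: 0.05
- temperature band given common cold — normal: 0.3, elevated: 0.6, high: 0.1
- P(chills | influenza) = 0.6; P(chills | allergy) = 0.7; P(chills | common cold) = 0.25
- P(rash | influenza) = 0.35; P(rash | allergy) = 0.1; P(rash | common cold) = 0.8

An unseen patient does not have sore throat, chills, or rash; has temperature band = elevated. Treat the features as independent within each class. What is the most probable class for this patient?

allergy

influenza: 0.2 × (1−0.45) × 0.65 × (1−0.6) × (1−0.35) = 0.01859
allergy: 0.55 × (1−0.6) × 0.75 × (1−0.7) × (1−0.1) = 0.04455
common cold: 0.25 × (1−0.6) × 0.6 × (1−0.25) × (1−0.8) = 0.009
Highest score → allergy.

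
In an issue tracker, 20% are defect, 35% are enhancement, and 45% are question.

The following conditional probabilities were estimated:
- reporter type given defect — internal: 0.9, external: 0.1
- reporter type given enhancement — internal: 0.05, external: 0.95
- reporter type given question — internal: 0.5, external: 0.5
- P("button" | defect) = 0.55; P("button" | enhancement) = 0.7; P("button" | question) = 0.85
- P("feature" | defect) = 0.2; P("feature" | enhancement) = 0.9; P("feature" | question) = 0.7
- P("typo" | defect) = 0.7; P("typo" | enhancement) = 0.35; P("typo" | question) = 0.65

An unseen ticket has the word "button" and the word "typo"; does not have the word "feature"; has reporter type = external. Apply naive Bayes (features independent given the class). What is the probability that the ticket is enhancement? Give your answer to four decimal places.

0.1579

defect: 0.2 × 0.1 × 0.55 × (1−0.2) × 0.7 = 0.00616
enhancement: 0.35 × 0.95 × 0.7 × (1−0.9) × 0.35 = 0.00814625
question: 0.45 × 0.5 × 0.85 × (1−0.7) × 0.65 = 0.03729375
P(enhancement | x) = 0.00814625 / 0.0516 ≈ 0.1579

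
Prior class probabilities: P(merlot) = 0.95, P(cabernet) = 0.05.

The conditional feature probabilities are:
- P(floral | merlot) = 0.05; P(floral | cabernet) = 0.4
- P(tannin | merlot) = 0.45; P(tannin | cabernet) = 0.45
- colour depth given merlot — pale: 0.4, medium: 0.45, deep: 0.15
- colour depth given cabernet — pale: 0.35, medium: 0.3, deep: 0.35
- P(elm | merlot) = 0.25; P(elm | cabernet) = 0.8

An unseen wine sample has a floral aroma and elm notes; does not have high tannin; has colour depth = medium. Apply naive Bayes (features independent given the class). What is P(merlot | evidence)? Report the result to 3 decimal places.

0.527

merlot: 0.95 × 0.05 × (1−0.45) × 0.45 × 0.25 = 0.0029390625
cabernet: 0.05 × 0.4 × (1−0.45) × 0.3 × 0.8 = 0.00264
P(merlot | x) = 0.0029390625 / 0.0055790625 ≈ 0.527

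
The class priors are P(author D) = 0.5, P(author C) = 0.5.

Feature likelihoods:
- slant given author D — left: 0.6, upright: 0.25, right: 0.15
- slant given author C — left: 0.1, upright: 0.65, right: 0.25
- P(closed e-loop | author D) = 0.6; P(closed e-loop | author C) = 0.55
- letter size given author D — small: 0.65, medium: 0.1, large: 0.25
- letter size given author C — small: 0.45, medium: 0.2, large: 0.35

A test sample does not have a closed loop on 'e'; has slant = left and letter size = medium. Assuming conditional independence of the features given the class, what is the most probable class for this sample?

author D: 0.5 × 0.6 × (1−0.6) × 0.1 = 0.012
author C: 0.5 × 0.1 × (1−0.55) × 0.2 = 0.0045
Highest score → author D.

author D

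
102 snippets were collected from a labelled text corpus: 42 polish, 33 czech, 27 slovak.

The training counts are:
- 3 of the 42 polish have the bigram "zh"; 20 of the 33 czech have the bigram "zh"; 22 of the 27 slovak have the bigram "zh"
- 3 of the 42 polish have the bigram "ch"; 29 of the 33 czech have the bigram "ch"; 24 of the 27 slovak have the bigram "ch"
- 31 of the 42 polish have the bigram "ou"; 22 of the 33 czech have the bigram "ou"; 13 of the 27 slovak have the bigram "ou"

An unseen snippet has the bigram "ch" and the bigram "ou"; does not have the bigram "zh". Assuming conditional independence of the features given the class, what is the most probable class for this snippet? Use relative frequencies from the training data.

czech

polish: (42/102) × (39/42) × (3/42) × (31/42) ≈ 0.0201581
czech: (33/102) × (13/33) × (29/33) × (22/33) ≈ 0.0746683
slovak: (27/102) × (5/27) × (24/27) × (13/27) ≈ 0.0209796
Highest score → czech.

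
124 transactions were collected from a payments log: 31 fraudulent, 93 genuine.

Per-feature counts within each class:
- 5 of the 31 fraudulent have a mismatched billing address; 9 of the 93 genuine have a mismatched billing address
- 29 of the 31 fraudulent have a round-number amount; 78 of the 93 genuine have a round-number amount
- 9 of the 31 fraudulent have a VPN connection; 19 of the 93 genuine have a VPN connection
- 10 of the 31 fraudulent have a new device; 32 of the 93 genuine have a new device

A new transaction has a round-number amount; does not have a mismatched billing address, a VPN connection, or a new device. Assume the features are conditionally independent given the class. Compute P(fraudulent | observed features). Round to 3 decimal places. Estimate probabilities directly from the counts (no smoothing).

0.241

fraudulent: (31/124) × (26/31) × (29/31) × (22/31) × (21/31) ≈ 0.0942989
genuine: (93/124) × (84/93) × (78/93) × (74/93) × (61/93) ≈ 0.296527
P(fraudulent | x) = 0.0942989 / 0.3908259 ≈ 0.241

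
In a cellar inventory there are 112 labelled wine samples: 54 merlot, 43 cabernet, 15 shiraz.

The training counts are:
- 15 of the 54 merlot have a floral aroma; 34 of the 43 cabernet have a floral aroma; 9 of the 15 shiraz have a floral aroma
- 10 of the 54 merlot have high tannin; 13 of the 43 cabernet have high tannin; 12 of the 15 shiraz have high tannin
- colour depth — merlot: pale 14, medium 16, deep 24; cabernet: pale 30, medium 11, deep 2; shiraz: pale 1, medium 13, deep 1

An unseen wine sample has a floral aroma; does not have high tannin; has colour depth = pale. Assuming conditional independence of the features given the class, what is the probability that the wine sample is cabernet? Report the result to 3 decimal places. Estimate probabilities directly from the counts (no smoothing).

merlot: (54/112) × (15/54) × (44/54) × (14/54) ≈ 0.0282922
cabernet: (43/112) × (34/43) × (30/43) × (30/43) ≈ 0.147763
shiraz: (15/112) × (9/15) × (3/15) × (1/15) ≈ 0.00107143
P(cabernet | x) = 0.147763 / 0.17712663 ≈ 0.834

0.834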